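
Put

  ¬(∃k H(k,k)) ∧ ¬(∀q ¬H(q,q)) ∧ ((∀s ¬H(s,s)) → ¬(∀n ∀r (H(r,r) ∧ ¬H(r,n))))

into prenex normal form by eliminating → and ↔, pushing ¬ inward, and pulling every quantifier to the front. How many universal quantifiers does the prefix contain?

Rewrite implications/biconditionals: A → B as ¬A ∨ B.
  ¬(∃k H(k,k)) ∧ ¬(∀q ¬H(q,q)) ∧ (¬(∀s ¬H(s,s)) ∨ ¬(∀n ∀r (H(r,r) ∧ ¬H(r,n))))
Move each ¬ inward, flipping quantifiers it crosses:
  (∀k ¬H(k,k)) ∧ (∃q H(q,q)) ∧ ((∃s H(s,s)) ∨ (∃n ∃r (¬H(r,r) ∨ H(r,n))))
All bound variables are already distinct, so no renaming is needed.
Extract every quantifier outward, since the variables are now distinct and don't occur free across branches:
  ∀k ∃q ∃s ∃n ∃r (¬H(k,k) ∧ H(q,q) ∧ (H(s,s) ∨ ¬H(r,r) ∨ H(r,n)))
The prefix is ∀k ∃q ∃s ∃n ∃r: 1 universal, 4 existential.

1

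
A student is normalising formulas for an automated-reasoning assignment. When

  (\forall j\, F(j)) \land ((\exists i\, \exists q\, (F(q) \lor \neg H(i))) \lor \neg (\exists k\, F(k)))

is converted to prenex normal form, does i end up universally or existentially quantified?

existential

Push ¬ through the quantifiers and connectives to reach negation normal form:
  (\forall j\, F(j)) \land ((\exists i\, \exists q\, (F(q) \lor \neg H(i))) \lor (\forall k\, \neg F(k)))
All bound variables are already distinct, so no renaming is needed.
Extract every quantifier outward, since the variables are now distinct and don't occur free across branches:
  \forall j\, \exists i\, \exists q\, \forall k\, (F(j) \land (F(q) \lor \neg H(i) \lor \neg F(k)))
The quantifier \exists i sits under an even number of negations, so it remains existential.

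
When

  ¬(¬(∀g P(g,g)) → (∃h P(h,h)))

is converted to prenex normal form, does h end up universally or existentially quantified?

universal

Eliminate → and ↔ using ¬ and ∨.
  ¬(¬¬(∀g P(g,g)) ∨ (∃h P(h,h)))
Drive negations inward (¬∀x A ≡ ∃x ¬A, ¬∃x A ≡ ∀x ¬A, De Morgan for ∧/∨):
  (∃g ¬P(g,g)) ∧ (∀h ¬P(h,h))
All bound variables are already distinct, so no renaming is needed.
Extract every quantifier outward, since the variables are now distinct and don't occur free across branches:
  ∃g ∀h (¬P(g,g) ∧ ¬P(h,h))
The quantifier ∃h sits under an odd number of negations (counting the antecedent side of each →), so it flips to ∀h.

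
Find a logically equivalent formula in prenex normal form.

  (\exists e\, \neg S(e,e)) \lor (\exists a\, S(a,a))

\exists e\, \exists a\, (\neg S(e,e) \lor S(a,a))

Extract every quantifier outward, since the variables are now distinct and don't occur free across branches:
  \exists e\, \exists a\, (\neg S(e,e) \lor S(a,a))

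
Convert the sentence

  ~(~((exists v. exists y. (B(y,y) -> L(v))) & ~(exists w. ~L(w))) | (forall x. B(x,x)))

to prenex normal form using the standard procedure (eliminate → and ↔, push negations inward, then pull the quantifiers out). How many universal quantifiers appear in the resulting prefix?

First replace A → B with ¬A ∨ B.
  ~(~((exists v. exists y. (~B(y,y) | L(v))) & ~(exists w. ~L(w))) | (forall x. B(x,x)))
Move each ¬ inward, flipping quantifiers it crosses:
  (exists v. exists y. (~B(y,y) | L(v))) & (forall w. L(w)) & (exists x. ~B(x,x))
All bound variables are already distinct, so no renaming is needed.
Pull the quantifiers to the front (each side's bound variable is not free in the other side):
  exists v. exists y. forall w. exists x. ((~B(y,y) | L(v)) & L(w) & ~B(x,x))
The prefix is exists v exists y forall w exists x: 1 universal, 3 existential.

1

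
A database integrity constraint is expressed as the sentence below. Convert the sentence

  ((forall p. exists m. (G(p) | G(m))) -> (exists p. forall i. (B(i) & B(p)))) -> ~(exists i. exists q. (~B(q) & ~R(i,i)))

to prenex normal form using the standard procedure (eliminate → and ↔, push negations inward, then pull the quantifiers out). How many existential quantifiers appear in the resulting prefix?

Rewrite implications/biconditionals: A → B as ¬A ∨ B.
  ~(~(forall p. exists m. (G(p) | G(m))) | (exists p. forall i. (B(i) & B(p)))) | ~(exists i. exists q. (~B(q) & ~R(i,i)))
Push ¬ through the quantifiers and connectives to reach negation normal form:
  (forall p. exists m. (G(p) | G(m))) & (forall p. exists i. (~B(i) | ~B(p))) | (forall i. forall q. (B(q) | R(i,i)))
Rename bound variables to avoid capture: p↦v1, i↦w1.
  (forall p. exists m. (G(p) | G(m))) & (forall v1. exists i. (~B(i) | ~B(v1))) | (forall w1. forall q. (B(q) | R(w1,w1)))
Pull the quantifiers to the front (each side's bound variable is not free in the other side):
  forall p. exists m. forall v1. exists i. forall w1. forall q. ((G(p) | G(m)) & (~B(i) | ~B(v1)) | B(q) | R(w1,w1))
The prefix is forall p exists m forall v1 exists i forall w1 forall q: 4 universal, 2 existential.

2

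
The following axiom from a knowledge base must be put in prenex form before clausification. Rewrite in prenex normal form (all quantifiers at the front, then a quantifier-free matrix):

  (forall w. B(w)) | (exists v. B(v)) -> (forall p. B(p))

exists w. forall v. forall p. (~B(w) & ~B(v) | B(p))

First replace A → B with ¬A ∨ B.
  ~((forall w. B(w)) | (exists v. B(v))) | (forall p. B(p))
Move each ¬ inward, flipping quantifiers it crosses:
  (exists w. ~B(w)) & (forall v. ~B(v)) | (forall p. B(p))
All bound variables are already distinct, so no renaming is needed.
Extract every quantifier outward, since the variables are now distinct and don't occur free across branches:
  exists w. forall v. forall p. (~B(w) & ~B(v) | B(p))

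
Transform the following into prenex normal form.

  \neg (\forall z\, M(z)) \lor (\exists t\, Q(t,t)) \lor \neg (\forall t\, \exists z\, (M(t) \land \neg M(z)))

\exists z\, \exists t\, \exists u1\, \forall s\, (\neg M(z) \lor Q(t,t) \lor \neg M(u1) \lor M(s))

Drive negations inward (¬∀x A ≡ ∃x ¬A, ¬∃x A ≡ ∀x ¬A, De Morgan for ∧/∨):
  (\exists z\, \neg M(z)) \lor (\exists t\, Q(t,t)) \lor (\exists t\, \forall z\, (\neg M(t) \lor M(z)))
Give each quantifier a distinct variable: t↦u1, z↦s.
  (\exists z\, \neg M(z)) \lor (\exists t\, Q(t,t)) \lor (\exists u1\, \forall s\, (\neg M(u1) \lor M(s)))
Pull the quantifiers to the front (each side's bound variable is not free in the other side):
  \exists z\, \exists t\, \exists u1\, \forall s\, (\neg M(z) \lor Q(t,t) \lor \neg M(u1) \lor M(s))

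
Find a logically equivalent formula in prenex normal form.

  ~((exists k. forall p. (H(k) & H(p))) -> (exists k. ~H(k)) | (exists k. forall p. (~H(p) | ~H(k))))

exists k. forall p. forall w. forall z. exists u1. (H(k) & H(p) & H(w) & H(u1) & H(z))

Rewrite implications/biconditionals: A → B as ¬A ∨ B.
  ~(~(exists k. forall p. (H(k) & H(p))) | (exists k. ~H(k)) | (exists k. forall p. (~H(p) | ~H(k))))
Push ¬ through the quantifiers and connectives to reach negation normal form:
  (exists k. forall p. (H(k) & H(p))) & (forall k. H(k)) & (forall k. exists p. (H(p) & H(k)))
Give each quantifier a distinct variable: k↦w, k↦z, p↦u1.
  (exists k. forall p. (H(k) & H(p))) & (forall w. H(w)) & (forall z. exists u1. (H(u1) & H(z)))
Extract every quantifier outward, since the variables are now distinct and don't occur free across branches:
  exists k. forall p. forall w. forall z. exists u1. (H(k) & H(p) & H(w) & H(u1) & H(z))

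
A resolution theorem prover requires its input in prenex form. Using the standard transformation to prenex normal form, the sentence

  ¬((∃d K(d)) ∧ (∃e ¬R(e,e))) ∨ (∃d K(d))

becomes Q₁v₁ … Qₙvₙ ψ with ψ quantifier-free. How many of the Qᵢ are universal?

Move each ¬ inward, flipping quantifiers it crosses:
  (∀d ¬K(d)) ∨ (∀e R(e,e)) ∨ (∃d K(d))
Rename bound variables to avoid capture: d↦b.
  (∀d ¬K(d)) ∨ (∀e R(e,e)) ∨ (∃b K(b))
Pull the quantifiers to the front (each side's bound variable is not free in the other side):
  ∀d ∀e ∃b (¬K(d) ∨ R(e,e) ∨ K(b))
The prefix is ∀d ∀e ∃b: 2 universal, 1 existential.

2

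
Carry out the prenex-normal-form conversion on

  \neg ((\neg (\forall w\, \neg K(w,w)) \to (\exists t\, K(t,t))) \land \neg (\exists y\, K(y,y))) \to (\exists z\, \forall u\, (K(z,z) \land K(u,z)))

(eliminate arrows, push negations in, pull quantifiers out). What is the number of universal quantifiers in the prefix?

Rewrite implications/biconditionals: A → B as ¬A ∨ B.
  \neg \neg ((\neg \neg (\forall w\, \neg K(w,w)) \lor (\exists t\, K(t,t))) \land \neg (\exists y\, K(y,y))) \lor (\exists z\, \forall u\, (K(z,z) \land K(u,z)))
Drive negations inward (¬∀x A ≡ ∃x ¬A, ¬∃x A ≡ ∀x ¬A, De Morgan for ∧/∨):
  ((\forall w\, \neg K(w,w)) \lor (\exists t\, K(t,t))) \land (\forall y\, \neg K(y,y)) \lor (\exists z\, \forall u\, (K(z,z) \land K(u,z)))
All bound variables are already distinct, so no renaming is needed.
Pull the quantifiers to the front (each side's bound variable is not free in the other side):
  \forall w\, \exists t\, \forall y\, \exists z\, \forall u\, ((\neg K(w,w) \lor K(t,t)) \land \neg K(y,y) \lor K(z,z) \land K(u,z))
The prefix is \forall w \exists t \forall y \exists z \forall u: 3 universal, 2 existential.

3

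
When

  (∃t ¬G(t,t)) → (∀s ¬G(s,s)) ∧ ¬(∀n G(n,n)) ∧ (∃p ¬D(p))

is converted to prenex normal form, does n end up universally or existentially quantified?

First replace A → B with ¬A ∨ B.
  ¬(∃t ¬G(t,t)) ∨ (∀s ¬G(s,s)) ∧ ¬(∀n G(n,n)) ∧ (∃p ¬D(p))
Drive negations inward (¬∀x A ≡ ∃x ¬A, ¬∃x A ≡ ∀x ¬A, De Morgan for ∧/∨):
  (∀t G(t,t)) ∨ (∀s ¬G(s,s)) ∧ (∃n ¬G(n,n)) ∧ (∃p ¬D(p))
Finally move all quantifiers to the prefix:
  ∀t ∀s ∃n ∃p (G(t,t) ∨ ¬G(s,s) ∧ ¬G(n,n) ∧ ¬D(p))
The quantifier ∀n sits under an odd number of negations (counting the antecedent side of each →), so it flips to ∃n.

existential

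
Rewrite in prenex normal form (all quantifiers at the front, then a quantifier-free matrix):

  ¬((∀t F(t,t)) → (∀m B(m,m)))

∀t ∃m (F(t,t) ∧ ¬B(m,m))

First replace A → B with ¬A ∨ B.
  ¬(¬(∀t F(t,t)) ∨ (∀m B(m,m)))
Drive negations inward (¬∀x A ≡ ∃x ¬A, ¬∃x A ≡ ∀x ¬A, De Morgan for ∧/∨):
  (∀t F(t,t)) ∧ (∃m ¬B(m,m))
All bound variables are already distinct, so no renaming is needed.
Finally move all quantifiers to the prefix:
  ∀t ∃m (F(t,t) ∧ ¬B(m,m))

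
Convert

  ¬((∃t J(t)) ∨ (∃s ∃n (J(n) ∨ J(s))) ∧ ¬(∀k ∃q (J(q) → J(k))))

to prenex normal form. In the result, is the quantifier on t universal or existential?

universal

First replace A → B with ¬A ∨ B.
  ¬((∃t J(t)) ∨ (∃s ∃n (J(n) ∨ J(s))) ∧ ¬(∀k ∃q (¬J(q) ∨ J(k))))
Push ¬ through the quantifiers and connectives to reach negation normal form:
  (∀t ¬J(t)) ∧ ((∀s ∀n (¬J(n) ∧ ¬J(s))) ∨ (∀k ∃q (¬J(q) ∨ J(k))))
Extract every quantifier outward, since the variables are now distinct and don't occur free across branches:
  ∀t ∀s ∀n ∀k ∃q (¬J(t) ∧ (¬J(n) ∧ ¬J(s) ∨ ¬J(q) ∨ J(k)))
The quantifier ∃t sits under an odd number of negations (counting the antecedent side of each →), so it flips to ∀t.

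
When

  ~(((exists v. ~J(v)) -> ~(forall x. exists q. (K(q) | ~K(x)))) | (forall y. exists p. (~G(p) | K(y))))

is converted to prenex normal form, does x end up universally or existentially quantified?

universal

Eliminate → and ↔ using ¬ and ∨.
  ~(~(exists v. ~J(v)) | ~(forall x. exists q. (K(q) | ~K(x))) | (forall y. exists p. (~G(p) | K(y))))
Drive negations inward (¬∀x A ≡ ∃x ¬A, ¬∃x A ≡ ∀x ¬A, De Morgan for ∧/∨):
  (exists v. ~J(v)) & (forall x. exists q. (K(q) | ~K(x))) & (exists y. forall p. (G(p) & ~K(y)))
All bound variables are already distinct, so no renaming is needed.
Finally move all quantifiers to the prefix:
  exists v. forall x. exists q. exists y. forall p. (~J(v) & (K(q) | ~K(x)) & G(p) & ~K(y))
The quantifier forall x sits under an even number of negations (counting the antecedent side of each →), so it remains universal.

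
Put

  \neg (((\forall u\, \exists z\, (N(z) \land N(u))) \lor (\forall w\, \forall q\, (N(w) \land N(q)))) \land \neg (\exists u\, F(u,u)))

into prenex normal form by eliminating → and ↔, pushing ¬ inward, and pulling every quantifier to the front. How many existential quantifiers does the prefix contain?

4

Push ¬ through the quantifiers and connectives to reach negation normal form:
  (\exists u\, \forall z\, (\neg N(z) \lor \neg N(u))) \land (\exists w\, \exists q\, (\neg N(w) \lor \neg N(q))) \lor (\exists u\, F(u,u))
Give each quantifier a distinct variable: u↦v.
  (\exists u\, \forall z\, (\neg N(z) \lor \neg N(u))) \land (\exists w\, \exists q\, (\neg N(w) \lor \neg N(q))) \lor (\exists v\, F(v,v))
Finally move all quantifiers to the prefix:
  \exists u\, \forall z\, \exists w\, \exists q\, \exists v\, ((\neg N(z) \lor \neg N(u)) \land (\neg N(w) \lor \neg N(q)) \lor F(v,v))
The prefix is \exists u \forall z \exists w \exists q \exists v: 1 universal, 4 existential.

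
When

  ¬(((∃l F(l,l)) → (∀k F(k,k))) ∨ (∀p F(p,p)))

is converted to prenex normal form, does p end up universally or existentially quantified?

existential

Rewrite implications/biconditionals: A → B as ¬A ∨ B.
  ¬(¬(∃l F(l,l)) ∨ (∀k F(k,k)) ∨ (∀p F(p,p)))
Drive negations inward (¬∀x A ≡ ∃x ¬A, ¬∃x A ≡ ∀x ¬A, De Morgan for ∧/∨):
  (∃l F(l,l)) ∧ (∃k ¬F(k,k)) ∧ (∃p ¬F(p,p))
All bound variables are already distinct, so no renaming is needed.
Pull the quantifiers to the front (each side's bound variable is not free in the other side):
  ∃l ∃k ∃p (F(l,l) ∧ ¬F(k,k) ∧ ¬F(p,p))
The quantifier ∀p sits under an odd number of negations (counting the antecedent side of each →), so it flips to ∃p.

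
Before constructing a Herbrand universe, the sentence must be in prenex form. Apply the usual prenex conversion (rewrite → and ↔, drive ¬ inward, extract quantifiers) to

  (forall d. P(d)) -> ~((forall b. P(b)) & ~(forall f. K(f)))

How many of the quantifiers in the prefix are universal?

1

Rewrite implications/biconditionals: A → B as ¬A ∨ B.
  ~(forall d. P(d)) | ~((forall b. P(b)) & ~(forall f. K(f)))
Push ¬ through the quantifiers and connectives to reach negation normal form:
  (exists d. ~P(d)) | (exists b. ~P(b)) | (forall f. K(f))
All bound variables are already distinct, so no renaming is needed.
Pull the quantifiers to the front (each side's bound variable is not free in the other side):
  exists d. exists b. forall f. (~P(d) | ~P(b) | K(f))
The prefix is exists d exists b forall f: 1 universal, 2 existential.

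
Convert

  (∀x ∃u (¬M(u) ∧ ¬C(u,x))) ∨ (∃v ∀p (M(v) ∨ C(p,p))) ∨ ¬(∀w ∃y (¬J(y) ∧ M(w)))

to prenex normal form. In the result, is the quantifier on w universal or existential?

existential

Move each ¬ inward, flipping quantifiers it crosses:
  (∀x ∃u (¬M(u) ∧ ¬C(u,x))) ∨ (∃v ∀p (M(v) ∨ C(p,p))) ∨ (∃w ∀y (J(y) ∨ ¬M(w)))
Extract every quantifier outward, since the variables are now distinct and don't occur free across branches:
  ∀x ∃u ∃v ∀p ∃w ∀y (¬M(u) ∧ ¬C(u,x) ∨ M(v) ∨ C(p,p) ∨ J(y) ∨ ¬M(w))
The quantifier ∀w sits under an odd number of negations, so it flips to ∃w.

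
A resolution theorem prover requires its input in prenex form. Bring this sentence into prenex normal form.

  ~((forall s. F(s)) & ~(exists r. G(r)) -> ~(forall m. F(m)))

First replace A → B with ¬A ∨ B.
  ~(~((forall s. F(s)) & ~(exists r. G(r))) | ~(forall m. F(m)))
Drive negations inward (¬∀x A ≡ ∃x ¬A, ¬∃x A ≡ ∀x ¬A, De Morgan for ∧/∨):
  (forall s. F(s)) & (forall r. ~G(r)) & (forall m. F(m))
Pull the quantifiers to the front (each side's bound variable is not free in the other side):
  forall s. forall r. forall m. (F(s) & ~G(r) & F(m))

forall s. forall r. forall m. (F(s) & ~G(r) & F(m))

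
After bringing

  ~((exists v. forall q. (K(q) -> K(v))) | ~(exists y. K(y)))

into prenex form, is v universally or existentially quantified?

universal

First replace A → B with ¬A ∨ B.
  ~((exists v. forall q. (~K(q) | K(v))) | ~(exists y. K(y)))
Move each ¬ inward, flipping quantifiers it crosses:
  (forall v. exists q. (K(q) & ~K(v))) & (exists y. K(y))
All bound variables are already distinct, so no renaming is needed.
Finally move all quantifiers to the prefix:
  forall v. exists q. exists y. (K(q) & ~K(v) & K(y))
The quantifier exists v sits under an odd number of negations (counting the antecedent side of each →), so it flips to forall v.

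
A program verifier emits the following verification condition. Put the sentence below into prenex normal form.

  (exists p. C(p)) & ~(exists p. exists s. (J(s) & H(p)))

exists p. forall t. forall s. (C(p) & (~J(s) | ~H(t)))

Drive negations inward (¬∀x A ≡ ∃x ¬A, ¬∃x A ≡ ∀x ¬A, De Morgan for ∧/∨):
  (exists p. C(p)) & (forall p. forall s. (~J(s) | ~H(p)))
Standardize variables apart so no two quantifiers bind the same name: p↦t.
  (exists p. C(p)) & (forall t. forall s. (~J(s) | ~H(t)))
Finally move all quantifiers to the prefix:
  exists p. forall t. forall s. (C(p) & (~J(s) | ~H(t)))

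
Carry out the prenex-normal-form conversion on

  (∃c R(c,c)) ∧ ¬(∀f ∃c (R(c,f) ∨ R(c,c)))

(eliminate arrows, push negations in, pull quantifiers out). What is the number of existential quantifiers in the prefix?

Drive negations inward (¬∀x A ≡ ∃x ¬A, ¬∃x A ≡ ∀x ¬A, De Morgan for ∧/∨):
  (∃c R(c,c)) ∧ (∃f ∀c (¬R(c,f) ∧ ¬R(c,c)))
Rename bound variables to avoid capture: c↦y1.
  (∃c R(c,c)) ∧ (∃f ∀y1 (¬R(y1,f) ∧ ¬R(y1,y1)))
Extract every quantifier outward, since the variables are now distinct and don't occur free across branches:
  ∃c ∃f ∀y1 (R(c,c) ∧ ¬R(y1,f) ∧ ¬R(y1,y1))
The prefix is ∃c ∃f ∀y1: 1 universal, 2 existential.

2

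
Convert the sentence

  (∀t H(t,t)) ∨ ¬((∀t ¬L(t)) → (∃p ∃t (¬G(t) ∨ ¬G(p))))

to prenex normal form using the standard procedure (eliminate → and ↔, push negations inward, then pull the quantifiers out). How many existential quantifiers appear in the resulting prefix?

Eliminate → and ↔ using ¬ and ∨.
  (∀t H(t,t)) ∨ ¬(¬(∀t ¬L(t)) ∨ (∃p ∃t (¬G(t) ∨ ¬G(p))))
Move each ¬ inward, flipping quantifiers it crosses:
  (∀t H(t,t)) ∨ (∀t ¬L(t)) ∧ (∀p ∀t (G(t) ∧ G(p)))
Standardize variables apart so no two quantifiers bind the same name: t↦q, t↦s.
  (∀t H(t,t)) ∨ (∀q ¬L(q)) ∧ (∀p ∀s (G(s) ∧ G(p)))
Pull the quantifiers to the front (each side's bound variable is not free in the other side):
  ∀t ∀q ∀p ∀s (H(t,t) ∨ ¬L(q) ∧ G(s) ∧ G(p))
The prefix is ∀t ∀q ∀p ∀s: 4 universal, 0 existential.

0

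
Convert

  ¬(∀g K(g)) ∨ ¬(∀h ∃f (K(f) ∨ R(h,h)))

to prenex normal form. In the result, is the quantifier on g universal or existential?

Drive negations inward (¬∀x A ≡ ∃x ¬A, ¬∃x A ≡ ∀x ¬A, De Morgan for ∧/∨):
  (∃g ¬K(g)) ∨ (∃h ∀f (¬K(f) ∧ ¬R(h,h)))
All bound variables are already distinct, so no renaming is needed.
Extract every quantifier outward, since the variables are now distinct and don't occur free across branches:
  ∃g ∃h ∀f (¬K(g) ∨ ¬K(f) ∧ ¬R(h,h))
The quantifier ∀g sits under an odd number of negations, so it flips to ∃g.

existential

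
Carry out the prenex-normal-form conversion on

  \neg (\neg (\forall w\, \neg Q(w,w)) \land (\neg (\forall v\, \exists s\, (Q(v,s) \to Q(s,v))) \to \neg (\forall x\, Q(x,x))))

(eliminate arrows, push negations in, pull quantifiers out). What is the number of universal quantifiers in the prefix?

3

First replace A → B with ¬A ∨ B.
  \neg (\neg (\forall w\, \neg Q(w,w)) \land (\neg \neg (\forall v\, \exists s\, (\neg Q(v,s) \lor Q(s,v))) \lor \neg (\forall x\, Q(x,x))))
Push ¬ through the quantifiers and connectives to reach negation normal form:
  (\forall w\, \neg Q(w,w)) \lor (\exists v\, \forall s\, (Q(v,s) \land \neg Q(s,v))) \land (\forall x\, Q(x,x))
All bound variables are already distinct, so no renaming is needed.
Finally move all quantifiers to the prefix:
  \forall w\, \exists v\, \forall s\, \forall x\, (\neg Q(w,w) \lor Q(v,s) \land \neg Q(s,v) \land Q(x,x))
The prefix is \forall w \exists v \forall s \forall x: 3 universal, 1 existential.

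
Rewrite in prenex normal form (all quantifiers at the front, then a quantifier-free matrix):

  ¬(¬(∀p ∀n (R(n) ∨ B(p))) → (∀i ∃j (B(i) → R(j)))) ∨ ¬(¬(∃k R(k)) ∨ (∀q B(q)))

∃p ∃n ∃i ∀j ∃k ∃q (¬R(n) ∧ ¬B(p) ∧ B(i) ∧ ¬R(j) ∨ R(k) ∧ ¬B(q))

Rewrite implications/biconditionals: A → B as ¬A ∨ B.
  ¬(¬¬(∀p ∀n (R(n) ∨ B(p))) ∨ (∀i ∃j (¬B(i) ∨ R(j)))) ∨ ¬(¬(∃k R(k)) ∨ (∀q B(q)))
Move each ¬ inward, flipping quantifiers it crosses:
  (∃p ∃n (¬R(n) ∧ ¬B(p))) ∧ (∃i ∀j (B(i) ∧ ¬R(j))) ∨ (∃k R(k)) ∧ (∃q ¬B(q))
All bound variables are already distinct, so no renaming is needed.
Finally move all quantifiers to the prefix:
  ∃p ∃n ∃i ∀j ∃k ∃q (¬R(n) ∧ ¬B(p) ∧ B(i) ∧ ¬R(j) ∨ R(k) ∧ ¬B(q))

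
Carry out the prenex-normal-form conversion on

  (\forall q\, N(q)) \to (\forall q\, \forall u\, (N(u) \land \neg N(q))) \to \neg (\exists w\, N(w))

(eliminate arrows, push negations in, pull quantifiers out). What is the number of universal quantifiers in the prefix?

1

Eliminate → and ↔ using ¬ and ∨.
  \neg (\forall q\, N(q)) \lor \neg (\forall q\, \forall u\, (N(u) \land \neg N(q))) \lor \neg (\exists w\, N(w))
Move each ¬ inward, flipping quantifiers it crosses:
  (\exists q\, \neg N(q)) \lor (\exists q\, \exists u\, (\neg N(u) \lor N(q))) \lor (\forall w\, \neg N(w))
Standardize variables apart so no two quantifiers bind the same name: q↦u1.
  (\exists q\, \neg N(q)) \lor (\exists u1\, \exists u\, (\neg N(u) \lor N(u1))) \lor (\forall w\, \neg N(w))
Pull the quantifiers to the front (each side's bound variable is not free in the other side):
  \exists q\, \exists u1\, \exists u\, \forall w\, (\neg N(q) \lor \neg N(u) \lor N(u1) \lor \neg N(w))
The prefix is \exists q \exists u1 \exists u \forall w: 1 universal, 3 existential.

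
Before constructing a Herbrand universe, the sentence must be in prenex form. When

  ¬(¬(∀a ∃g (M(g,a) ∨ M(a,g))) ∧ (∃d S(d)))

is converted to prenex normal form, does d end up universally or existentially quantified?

universal

Push ¬ through the quantifiers and connectives to reach negation normal form:
  (∀a ∃g (M(g,a) ∨ M(a,g))) ∨ (∀d ¬S(d))
All bound variables are already distinct, so no renaming is needed.
Finally move all quantifiers to the prefix:
  ∀a ∃g ∀d (M(g,a) ∨ M(a,g) ∨ ¬S(d))
The quantifier ∃d sits under an odd number of negations, so it flips to ∀d.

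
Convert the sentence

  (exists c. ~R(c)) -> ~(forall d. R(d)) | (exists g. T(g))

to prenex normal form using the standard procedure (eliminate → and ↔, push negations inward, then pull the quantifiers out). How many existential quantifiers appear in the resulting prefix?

2

First replace A → B with ¬A ∨ B.
  ~(exists c. ~R(c)) | ~(forall d. R(d)) | (exists g. T(g))
Move each ¬ inward, flipping quantifiers it crosses:
  (forall c. R(c)) | (exists d. ~R(d)) | (exists g. T(g))
All bound variables are already distinct, so no renaming is needed.
Finally move all quantifiers to the prefix:
  forall c. exists d. exists g. (R(c) | ~R(d) | T(g))
The prefix is forall c exists d exists g: 1 universal, 2 existential.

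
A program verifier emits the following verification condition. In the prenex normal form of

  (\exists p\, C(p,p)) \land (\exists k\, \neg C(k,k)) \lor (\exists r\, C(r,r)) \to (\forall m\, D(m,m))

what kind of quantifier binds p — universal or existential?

Eliminate → and ↔ using ¬ and ∨.
  \neg ((\exists p\, C(p,p)) \land (\exists k\, \neg C(k,k)) \lor (\exists r\, C(r,r))) \lor (\forall m\, D(m,m))
Move each ¬ inward, flipping quantifiers it crosses:
  ((\forall p\, \neg C(p,p)) \lor (\forall k\, C(k,k))) \land (\forall r\, \neg C(r,r)) \lor (\forall m\, D(m,m))
Pull the quantifiers to the front (each side's bound variable is not free in the other side):
  \forall p\, \forall k\, \forall r\, \forall m\, ((\neg C(p,p) \lor C(k,k)) \land \neg C(r,r) \lor D(m,m))
The quantifier \exists p sits under an odd number of negations (counting the antecedent side of each →), so it flips to \forall p.

universal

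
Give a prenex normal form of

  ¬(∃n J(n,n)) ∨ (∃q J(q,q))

Move each ¬ inward, flipping quantifiers it crosses:
  (∀n ¬J(n,n)) ∨ (∃q J(q,q))
All bound variables are already distinct, so no renaming is needed.
Pull the quantifiers to the front (each side's bound variable is not free in the other side):
  ∀n ∃q (¬J(n,n) ∨ J(q,q))

∀n ∃q (¬J(n,n) ∨ J(q,q))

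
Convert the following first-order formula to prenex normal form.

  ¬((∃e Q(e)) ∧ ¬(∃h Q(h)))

∀e ∃h (¬Q(e) ∨ Q(h))

Push ¬ through the quantifiers and connectives to reach negation normal form:
  (∀e ¬Q(e)) ∨ (∃h Q(h))
All bound variables are already distinct, so no renaming is needed.
Extract every quantifier outward, since the variables are now distinct and don't occur free across branches:
  ∀e ∃h (¬Q(e) ∨ Q(h))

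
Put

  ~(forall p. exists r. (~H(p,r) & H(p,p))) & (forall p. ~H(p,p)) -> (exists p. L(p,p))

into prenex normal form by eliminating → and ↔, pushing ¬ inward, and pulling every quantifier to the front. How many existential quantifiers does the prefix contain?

Eliminate → and ↔ using ¬ and ∨.
  ~(~(forall p. exists r. (~H(p,r) & H(p,p))) & (forall p. ~H(p,p))) | (exists p. L(p,p))
Move each ¬ inward, flipping quantifiers it crosses:
  (forall p. exists r. (~H(p,r) & H(p,p))) | (exists p. H(p,p)) | (exists p. L(p,p))
Rename bound variables to avoid capture: p↦z, p↦t.
  (forall p. exists r. (~H(p,r) & H(p,p))) | (exists z. H(z,z)) | (exists t. L(t,t))
Pull the quantifiers to the front (each side's bound variable is not free in the other side):
  forall p. exists r. exists z. exists t. (~H(p,r) & H(p,p) | H(z,z) | L(t,t))
The prefix is forall p exists r exists z exists t: 1 universal, 3 existential.

3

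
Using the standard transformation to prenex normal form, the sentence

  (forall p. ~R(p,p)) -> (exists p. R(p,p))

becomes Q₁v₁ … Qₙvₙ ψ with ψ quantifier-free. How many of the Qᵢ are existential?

First replace A → B with ¬A ∨ B.
  ~(forall p. ~R(p,p)) | (exists p. R(p,p))
Move each ¬ inward, flipping quantifiers it crosses:
  (exists p. R(p,p)) | (exists p. R(p,p))
Standardize variables apart so no two quantifiers bind the same name: p↦u.
  (exists p. R(p,p)) | (exists u. R(u,u))
Extract every quantifier outward, since the variables are now distinct and don't occur free across branches:
  exists p. exists u. (R(p,p) | R(u,u))
The prefix is exists p exists u: 0 universal, 2 existential.

2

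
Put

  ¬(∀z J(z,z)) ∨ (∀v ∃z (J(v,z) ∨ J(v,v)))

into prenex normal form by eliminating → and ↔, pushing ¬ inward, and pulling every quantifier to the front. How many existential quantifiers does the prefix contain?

2

Drive negations inward (¬∀x A ≡ ∃x ¬A, ¬∃x A ≡ ∀x ¬A, De Morgan for ∧/∨):
  (∃z ¬J(z,z)) ∨ (∀v ∃z (J(v,z) ∨ J(v,v)))
Standardize variables apart so no two quantifiers bind the same name: z↦r.
  (∃z ¬J(z,z)) ∨ (∀v ∃r (J(v,r) ∨ J(v,v)))
Finally move all quantifiers to the prefix:
  ∃z ∀v ∃r (¬J(z,z) ∨ J(v,r) ∨ J(v,v))
The prefix is ∃z ∀v ∃r: 1 universal, 2 existential.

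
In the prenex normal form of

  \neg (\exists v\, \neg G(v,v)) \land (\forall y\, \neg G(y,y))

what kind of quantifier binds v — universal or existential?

Drive negations inward (¬∀x A ≡ ∃x ¬A, ¬∃x A ≡ ∀x ¬A, De Morgan for ∧/∨):
  (\forall v\, G(v,v)) \land (\forall y\, \neg G(y,y))
All bound variables are already distinct, so no renaming is needed.
Finally move all quantifiers to the prefix:
  \forall v\, \forall y\, (G(v,v) \land \neg G(y,y))
The quantifier \exists v sits under an odd number of negations, so it flips to \forall v.

universal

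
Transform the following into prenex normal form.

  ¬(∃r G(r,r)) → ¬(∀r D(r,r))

First replace A → B with ¬A ∨ B.
  ¬¬(∃r G(r,r)) ∨ ¬(∀r D(r,r))
Move each ¬ inward, flipping quantifiers it crosses:
  (∃r G(r,r)) ∨ (∃r ¬D(r,r))
Rename bound variables to avoid capture: r↦v.
  (∃r G(r,r)) ∨ (∃v ¬D(v,v))
Pull the quantifiers to the front (each side's bound variable is not free in the other side):
  ∃r ∃v (G(r,r) ∨ ¬D(v,v))

∃r ∃v (G(r,r) ∨ ¬D(v,v))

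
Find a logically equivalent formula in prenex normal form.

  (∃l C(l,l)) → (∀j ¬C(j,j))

Rewrite implications/biconditionals: A → B as ¬A ∨ B.
  ¬(∃l C(l,l)) ∨ (∀j ¬C(j,j))
Move each ¬ inward, flipping quantifiers it crosses:
  (∀l ¬C(l,l)) ∨ (∀j ¬C(j,j))
All bound variables are already distinct, so no renaming is needed.
Finally move all quantifiers to the prefix:
  ∀l ∀j (¬C(l,l) ∨ ¬C(j,j))

∀l ∀j (¬C(l,l) ∨ ¬C(j,j))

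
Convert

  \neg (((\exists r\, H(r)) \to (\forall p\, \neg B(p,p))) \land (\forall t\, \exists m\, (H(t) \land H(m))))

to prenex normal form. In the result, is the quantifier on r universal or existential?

First replace A → B with ¬A ∨ B.
  \neg ((\neg (\exists r\, H(r)) \lor (\forall p\, \neg B(p,p))) \land (\forall t\, \exists m\, (H(t) \land H(m))))
Move each ¬ inward, flipping quantifiers it crosses:
  (\exists r\, H(r)) \land (\exists p\, B(p,p)) \lor (\exists t\, \forall m\, (\neg H(t) \lor \neg H(m)))
Extract every quantifier outward, since the variables are now distinct and don't occur free across branches:
  \exists r\, \exists p\, \exists t\, \forall m\, (H(r) \land B(p,p) \lor \neg H(t) \lor \neg H(m))
The quantifier \exists r sits under an even number of negations (counting the antecedent side of each →), so it remains existential.

existential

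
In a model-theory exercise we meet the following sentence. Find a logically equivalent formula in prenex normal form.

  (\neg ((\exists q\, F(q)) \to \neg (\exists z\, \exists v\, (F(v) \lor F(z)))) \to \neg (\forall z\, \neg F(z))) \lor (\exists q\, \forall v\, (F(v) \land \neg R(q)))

\forall q\, \forall z\, \forall v\, \exists b\, \exists z1\, \forall w\, (\neg F(q) \lor \neg F(v) \land \neg F(z) \lor F(b) \lor F(w) \land \neg R(z1))

First replace A → B with ¬A ∨ B.
  \neg \neg (\neg (\exists q\, F(q)) \lor \neg (\exists z\, \exists v\, (F(v) \lor F(z)))) \lor \neg (\forall z\, \neg F(z)) \lor (\exists q\, \forall v\, (F(v) \land \neg R(q)))
Move each ¬ inward, flipping quantifiers it crosses:
  (\forall q\, \neg F(q)) \lor (\forall z\, \forall v\, (\neg F(v) \land \neg F(z))) \lor (\exists z\, F(z)) \lor (\exists q\, \forall v\, (F(v) \land \neg R(q)))
Give each quantifier a distinct variable: z↦b, q↦z1, v↦w.
  (\forall q\, \neg F(q)) \lor (\forall z\, \forall v\, (\neg F(v) \land \neg F(z))) \lor (\exists b\, F(b)) \lor (\exists z1\, \forall w\, (F(w) \land \neg R(z1)))
Finally move all quantifiers to the prefix:
  \forall q\, \forall z\, \forall v\, \exists b\, \exists z1\, \forall w\, (\neg F(q) \lor \neg F(v) \land \neg F(z) \lor F(b) \lor F(w) \land \neg R(z1))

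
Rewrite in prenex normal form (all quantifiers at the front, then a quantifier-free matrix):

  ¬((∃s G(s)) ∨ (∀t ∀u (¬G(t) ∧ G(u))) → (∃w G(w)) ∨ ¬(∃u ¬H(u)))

Eliminate → and ↔ using ¬ and ∨.
  ¬(¬((∃s G(s)) ∨ (∀t ∀u (¬G(t) ∧ G(u)))) ∨ (∃w G(w)) ∨ ¬(∃u ¬H(u)))
Drive negations inward (¬∀x A ≡ ∃x ¬A, ¬∃x A ≡ ∀x ¬A, De Morgan for ∧/∨):
  ((∃s G(s)) ∨ (∀t ∀u (¬G(t) ∧ G(u)))) ∧ (∀w ¬G(w)) ∧ (∃u ¬H(u))
Rename bound variables to avoid capture: u↦v.
  ((∃s G(s)) ∨ (∀t ∀u (¬G(t) ∧ G(u)))) ∧ (∀w ¬G(w)) ∧ (∃v ¬H(v))
Finally move all quantifiers to the prefix:
  ∃s ∀t ∀u ∀w ∃v ((G(s) ∨ ¬G(t) ∧ G(u)) ∧ ¬G(w) ∧ ¬H(v))

∃s ∀t ∀u ∀w ∃v ((G(s) ∨ ¬G(t) ∧ G(u)) ∧ ¬G(w) ∧ ¬H(v))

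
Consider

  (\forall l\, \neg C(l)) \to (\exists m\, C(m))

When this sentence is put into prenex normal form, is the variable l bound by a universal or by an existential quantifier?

existential

Eliminate → and ↔ using ¬ and ∨.
  \neg (\forall l\, \neg C(l)) \lor (\exists m\, C(m))
Drive negations inward (¬∀x A ≡ ∃x ¬A, ¬∃x A ≡ ∀x ¬A, De Morgan for ∧/∨):
  (\exists l\, C(l)) \lor (\exists m\, C(m))
All bound variables are already distinct, so no renaming is needed.
Finally move all quantifiers to the prefix:
  \exists l\, \exists m\, (C(l) \lor C(m))
The quantifier \forall l sits under an odd number of negations (counting the antecedent side of each →), so it flips to \exists l.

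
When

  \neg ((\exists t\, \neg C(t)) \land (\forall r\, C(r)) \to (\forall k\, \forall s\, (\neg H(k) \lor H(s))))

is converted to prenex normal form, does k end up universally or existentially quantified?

Rewrite implications/biconditionals: A → B as ¬A ∨ B.
  \neg (\neg ((\exists t\, \neg C(t)) \land (\forall r\, C(r))) \lor (\forall k\, \forall s\, (\neg H(k) \lor H(s))))
Drive negations inward (¬∀x A ≡ ∃x ¬A, ¬∃x A ≡ ∀x ¬A, De Morgan for ∧/∨):
  (\exists t\, \neg C(t)) \land (\forall r\, C(r)) \land (\exists k\, \exists s\, (H(k) \land \neg H(s)))
All bound variables are already distinct, so no renaming is needed.
Pull the quantifiers to the front (each side's bound variable is not free in the other side):
  \exists t\, \forall r\, \exists k\, \exists s\, (\neg C(t) \land C(r) \land H(k) \land \neg H(s))
The quantifier \forall k sits under an odd number of negations (counting the antecedent side of each →), so it flips to \exists k.

existential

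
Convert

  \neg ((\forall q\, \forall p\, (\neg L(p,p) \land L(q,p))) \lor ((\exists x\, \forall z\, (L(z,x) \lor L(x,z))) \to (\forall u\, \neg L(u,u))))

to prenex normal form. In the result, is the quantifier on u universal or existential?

First replace A → B with ¬A ∨ B.
  \neg ((\forall q\, \forall p\, (\neg L(p,p) \land L(q,p))) \lor \neg (\exists x\, \forall z\, (L(z,x) \lor L(x,z))) \lor (\forall u\, \neg L(u,u)))
Push ¬ through the quantifiers and connectives to reach negation normal form:
  (\exists q\, \exists p\, (L(p,p) \lor \neg L(q,p))) \land (\exists x\, \forall z\, (L(z,x) \lor L(x,z))) \land (\exists u\, L(u,u))
Extract every quantifier outward, since the variables are now distinct and don't occur free across branches:
  \exists q\, \exists p\, \exists x\, \forall z\, \exists u\, ((L(p,p) \lor \neg L(q,p)) \land (L(z,x) \lor L(x,z)) \land L(u,u))
The quantifier \forall u sits under an odd number of negations (counting the antecedent side of each →), so it flips to \exists u.

existential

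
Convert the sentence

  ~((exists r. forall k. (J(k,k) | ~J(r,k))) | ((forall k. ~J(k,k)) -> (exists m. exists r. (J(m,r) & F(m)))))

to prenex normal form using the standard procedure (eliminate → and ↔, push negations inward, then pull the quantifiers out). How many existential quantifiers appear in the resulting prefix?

Eliminate → and ↔ using ¬ and ∨.
  ~((exists r. forall k. (J(k,k) | ~J(r,k))) | ~(forall k. ~J(k,k)) | (exists m. exists r. (J(m,r) & F(m))))
Drive negations inward (¬∀x A ≡ ∃x ¬A, ¬∃x A ≡ ∀x ¬A, De Morgan for ∧/∨):
  (forall r. exists k. (~J(k,k) & J(r,k))) & (forall k. ~J(k,k)) & (forall m. forall r. (~J(m,r) | ~F(m)))
Give each quantifier a distinct variable: k↦w1, r↦c.
  (forall r. exists k. (~J(k,k) & J(r,k))) & (forall w1. ~J(w1,w1)) & (forall m. forall c. (~J(m,c) | ~F(m)))
Pull the quantifiers to the front (each side's bound variable is not free in the other side):
  forall r. exists k. forall w1. forall m. forall c. (~J(k,k) & J(r,k) & ~J(w1,w1) & (~J(m,c) | ~F(m)))
The prefix is forall r exists k forall w1 forall m forall c: 4 universal, 1 existential.

1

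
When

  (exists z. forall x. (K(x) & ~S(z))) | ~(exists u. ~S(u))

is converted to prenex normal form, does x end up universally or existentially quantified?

universal

Move each ¬ inward, flipping quantifiers it crosses:
  (exists z. forall x. (K(x) & ~S(z))) | (forall u. S(u))
Finally move all quantifiers to the prefix:
  exists z. forall x. forall u. (K(x) & ~S(z) | S(u))
The quantifier forall x sits under an even number of negations, so it remains universal.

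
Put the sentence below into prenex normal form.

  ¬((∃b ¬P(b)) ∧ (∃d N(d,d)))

∀b ∀d (P(b) ∨ ¬N(d,d))

Move each ¬ inward, flipping quantifiers it crosses:
  (∀b P(b)) ∨ (∀d ¬N(d,d))
All bound variables are already distinct, so no renaming is needed.
Finally move all quantifiers to the prefix:
  ∀b ∀d (P(b) ∨ ¬N(d,d))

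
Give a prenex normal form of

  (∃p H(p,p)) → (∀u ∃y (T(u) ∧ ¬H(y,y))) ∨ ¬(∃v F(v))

Eliminate → and ↔ using ¬ and ∨.
  ¬(∃p H(p,p)) ∨ (∀u ∃y (T(u) ∧ ¬H(y,y))) ∨ ¬(∃v F(v))
Move each ¬ inward, flipping quantifiers it crosses:
  (∀p ¬H(p,p)) ∨ (∀u ∃y (T(u) ∧ ¬H(y,y))) ∨ (∀v ¬F(v))
Extract every quantifier outward, since the variables are now distinct and don't occur free across branches:
  ∀p ∀u ∃y ∀v (¬H(p,p) ∨ T(u) ∧ ¬H(y,y) ∨ ¬F(v))

∀p ∀u ∃y ∀v (¬H(p,p) ∨ T(u) ∧ ¬H(y,y) ∨ ¬F(v))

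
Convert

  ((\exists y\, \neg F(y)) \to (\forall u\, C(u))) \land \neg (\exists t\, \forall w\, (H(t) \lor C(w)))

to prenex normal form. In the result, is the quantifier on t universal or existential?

universal

Eliminate → and ↔ using ¬ and ∨.
  (\neg (\exists y\, \neg F(y)) \lor (\forall u\, C(u))) \land \neg (\exists t\, \forall w\, (H(t) \lor C(w)))
Drive negations inward (¬∀x A ≡ ∃x ¬A, ¬∃x A ≡ ∀x ¬A, De Morgan for ∧/∨):
  ((\forall y\, F(y)) \lor (\forall u\, C(u))) \land (\forall t\, \exists w\, (\neg H(t) \land \neg C(w)))
All bound variables are already distinct, so no renaming is needed.
Finally move all quantifiers to the prefix:
  \forall y\, \forall u\, \forall t\, \exists w\, ((F(y) \lor C(u)) \land \neg H(t) \land \neg C(w))
The quantifier \exists t sits under an odd number of negations (counting the antecedent side of each →), so it flips to \forall t.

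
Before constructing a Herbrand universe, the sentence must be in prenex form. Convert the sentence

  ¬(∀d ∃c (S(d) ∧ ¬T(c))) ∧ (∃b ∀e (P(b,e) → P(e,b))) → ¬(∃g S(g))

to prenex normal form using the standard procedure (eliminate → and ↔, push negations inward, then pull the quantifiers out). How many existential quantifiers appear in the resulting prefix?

2

First replace A → B with ¬A ∨ B.
  ¬(¬(∀d ∃c (S(d) ∧ ¬T(c))) ∧ (∃b ∀e (¬P(b,e) ∨ P(e,b)))) ∨ ¬(∃g S(g))
Push ¬ through the quantifiers and connectives to reach negation normal form:
  (∀d ∃c (S(d) ∧ ¬T(c))) ∨ (∀b ∃e (P(b,e) ∧ ¬P(e,b))) ∨ (∀g ¬S(g))
Extract every quantifier outward, since the variables are now distinct and don't occur free across branches:
  ∀d ∃c ∀b ∃e ∀g (S(d) ∧ ¬T(c) ∨ P(b,e) ∧ ¬P(e,b) ∨ ¬S(g))
The prefix is ∀d ∃c ∀b ∃e ∀g: 3 universal, 2 existential.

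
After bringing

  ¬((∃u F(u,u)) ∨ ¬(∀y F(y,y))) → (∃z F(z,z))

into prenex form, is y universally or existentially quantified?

Rewrite implications/biconditionals: A → B as ¬A ∨ B.
  ¬¬((∃u F(u,u)) ∨ ¬(∀y F(y,y))) ∨ (∃z F(z,z))
Push ¬ through the quantifiers and connectives to reach negation normal form:
  (∃u F(u,u)) ∨ (∃y ¬F(y,y)) ∨ (∃z F(z,z))
Extract every quantifier outward, since the variables are now distinct and don't occur free across branches:
  ∃u ∃y ∃z (F(u,u) ∨ ¬F(y,y) ∨ F(z,z))
The quantifier ∀y sits under an odd number of negations (counting the antecedent side of each →), so it flips to ∃y.

existential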